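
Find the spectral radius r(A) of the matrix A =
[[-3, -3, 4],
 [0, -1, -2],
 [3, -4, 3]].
r(A) ≈ 5.8291

The eigenvalues of A are the roots of its characteristic polynomial. With M = A (coefficients from the trace, the sum of principal 2x2 minors, and det A):
  p(λ) = det(λ I - M) = λ^3 + λ^2 - 29λ - 63.
No integer candidate from the rational root theorem (±divisors of 63) is a root, so the roots are irrational. The cubic discriminant is Δ = 24372 > 0, so there are three distinct real roots. p(-5) = -18 and p(-4) = 5 have opposite signs, so a root lies in (-5, -4); Newton's method refines it to λ ≈ -4.3373. p(-3) = 6 and p(-2) = -9 have opposite signs, so a root lies in (-3, -2); Newton's method refines it to λ ≈ -2.4918. p(5) = -58 and p(6) = 15 have opposite signs, so a root lies in (5, 6); Newton's method refines it to λ ≈ 5.8291. Check (Vieta): the three roots sum to -1, matching tr M = -1.
Thus the eigenvalues (to 4 decimals) are -4.3373 (modulus 4.3373); -2.4918 (modulus 2.4918); 5.8291 (modulus 5.8291). The spectral radius is the largest modulus: r(A) ≈ 5.8291. (Cross-check: r(A) ≤ ||A||_2 ≈ 7.0393; equality holds whenever A is normal, though it can also hold for some non-normal A.)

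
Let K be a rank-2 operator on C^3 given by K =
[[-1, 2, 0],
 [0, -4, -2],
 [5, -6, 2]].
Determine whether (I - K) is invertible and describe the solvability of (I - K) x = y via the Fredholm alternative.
(I - K) is invertible (det(I - K) = -14 ≠ 0), so for every y in C^3 the equation (I - K) x = y has a unique solution.

K has rank 2 and factors as K = U V^T = u1 v1^T + u2 v2^T with u1 = (-1, 3, 2), v1 = (1, -2, 0), u2 = (0, -1, 1), v2 = (3, -2, 2) (multiplying out reproduces the displayed K). The nonzero eigenvalues of U V^T coincide with those of the 2 x 2 matrix G = V^T U = [[v1·u1, v1·u2], [v2·u1, v2·u2]] = [[-7, 2], [-5, 4]], and by the Sylvester determinant identity det(I_3 - U V^T) = det(I_2 - V^T U) = det([[8, -2], [5, -3]]) = (8)(-3) - (-2)(5) = -14. (Direct check: I - K =
[[2, -2, 0],
 [0, 5, 2],
 [-5, 6, -1]]
has determinant -14.) The finite-dimensional Fredholm alternative says: either (I - K) is invertible, or ker(I - K) ≠ {0} and then range(I - K) = ker((I - K)^*)^⊥, with dim ker(I - K) = dim ker((I - K)^*). Since det(I - K) ≠ 0, 1 is not an eigenvalue of K and ker(I - K) = {0}, so we are in the first case: for every y there is a unique x = (I - K)^(-1) y. (Explicitly, by the Woodbury identity, (I - U V^T)^(-1) = I + U (I_2 - G)^(-1) V^T.)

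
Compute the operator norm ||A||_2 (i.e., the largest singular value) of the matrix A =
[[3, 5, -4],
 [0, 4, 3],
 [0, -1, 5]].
||A||_2 ≈ 8.1088 (= sqrt(largest eigenvalue of A^T A))

||A||_2 = sigma_max(A) = sqrt(lambda_max(A^T A)). Form the symmetric matrix M = A^T A =
[[9, 15, -12],
 [15, 42, -13],
 [-12, -13, 50]].
Its characteristic polynomial (trace, sum of principal 2x2 minors, determinant of M give the coefficients) is
  p(λ) = det(λ I - M) = λ^3 - 101λ^2 + 2390λ - 4761.
No integer candidate from the rational root theorem (±divisors of 4761) is a root, so the roots are irrational. The cubic discriminant is Δ = 4115031809 > 0, so there are three distinct real roots. p(2) = -377 and p(3) = 1527 have opposite signs, so a root lies in (2, 3); Newton's method refines it to λ ≈ 2.1904. p(33) = 57 and p(34) = -953 have opposite signs, so a root lies in (33, 34); Newton's method refines it to λ ≈ 33.0565. p(65) = -1511 and p(66) = 519 have opposite signs, so a root lies in (65, 66); Newton's method refines it to λ ≈ 65.7531. Check (Vieta): the three roots sum to 101, matching tr M = 101.
So the eigenvalues of A^T A are ≈ 2.1904, 33.0565, 65.7531 (all ≥ 0, as they must be for A^T A). The largest is λ_max ≈ 65.7531, hence ||A||_2 = sqrt(λ_max) ≈ 8.1088.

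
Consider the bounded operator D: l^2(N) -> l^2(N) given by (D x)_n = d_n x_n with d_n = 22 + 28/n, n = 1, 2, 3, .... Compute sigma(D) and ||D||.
sigma(D) = {22 + 28/n : n ≥ 1} ∪ {22}; ||D|| = 50

A bounded diagonal operator on l^2 with diagonal entries d_n has spectrum equal to the closure of {d_n : n ≥ 1}: every d_n is an eigenvalue (with eigenvector e_n), so {d_n} ⊂ sigma(D); the spectrum is closed, so its closure is too; and for lambda not in the closure, (D - lambda I) has bounded inverse (the diagonal entries 1/(d_n - lambda) are bounded). For our sequence d_n = 22 + 28/n, n = 1, 2, 3, ...:
  - {d_n} = {22 + 28/n : n ≥ 1}; the only limit point is 22
  - closure = {22 + 28/n : n ≥ 1} ∪ {22}
For the norm: a diagonal operator has ||D|| = sup_n |d_n|. Here d_n = 22 + 28/n is positive and decreasing, so sup_n |d_n| = d_1 = 22 + 28 = 50. So ||D|| = 50.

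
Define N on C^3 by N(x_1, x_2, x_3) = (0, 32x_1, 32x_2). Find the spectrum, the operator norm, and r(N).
sigma(N) = {0}; ||N|| = 32; r(N) = 0. (N is nilpotent with N^3 = 0.)

On C^3, N is a strictly lower-triangular matrix with 32 on the subdiagonal and zeros elsewhere, so its characteristic polynomial is lambda^3 and every eigenvalue is 0: sigma(N) = {0}. For the operator norm, N e_i = 32e_{i+1} for i = 1, ..., 2 and N e_3 = 0, so the singular values of N are 32 (with multiplicity 2) and 0; hence ||N|| = 32. The spectral radius r(N) = max|lambda| = 0. Note ||N|| > r(N) — characteristic of non-normal nilpotent operators. Indeed N^3 = 0.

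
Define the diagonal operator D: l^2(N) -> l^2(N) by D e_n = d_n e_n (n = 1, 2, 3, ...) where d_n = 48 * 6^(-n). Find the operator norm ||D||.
||D|| = 8 (attained at n = 1)

For D diagonal, ||D|| = sup_n |d_n|. The sequence d_n = 48 * 6^(-n) is positive and strictly decreasing (ratio 6^(-1) < 1), so the supremum is d_1 = 48/6 = 8. Hence ||D|| = 8.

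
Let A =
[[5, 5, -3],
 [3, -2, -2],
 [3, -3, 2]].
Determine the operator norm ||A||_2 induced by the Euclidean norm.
||A||_2 ≈ 7.873 (= sqrt(largest eigenvalue of A^T A))

||A||_2 = sigma_max(A) = sqrt(lambda_max(A^T A)). Form the symmetric matrix M = A^T A =
[[43, 10, -15],
 [10, 38, -17],
 [-15, -17, 17]].
Its characteristic polynomial (trace, sum of principal 2x2 minors, determinant of M give the coefficients) is
  p(λ) = det(λ I - M) = λ^3 - 98λ^2 + 2397λ - 10201.
No integer candidate from the rational root theorem (±divisors of 10201) is a root, so the roots are irrational. The cubic discriminant is Δ = 2010870457 > 0, so there are three distinct real roots. p(5) = -541 and p(6) = 869 have opposite signs, so a root lies in (5, 6); Newton's method refines it to λ ≈ 5.3702. p(30) = 509 and p(31) = -281 have opposite signs, so a root lies in (30, 31); Newton's method refines it to λ ≈ 30.6461. p(61) = -1661 and p(62) = 29 have opposite signs, so a root lies in (61, 62); Newton's method refines it to λ ≈ 61.9837. Check (Vieta): the three roots sum to 98, matching tr M = 98.
So the eigenvalues of A^T A are ≈ 5.3702, 30.6461, 61.9837 (all ≥ 0, as they must be for A^T A). The largest is λ_max ≈ 61.9837, hence ||A||_2 = sqrt(λ_max) ≈ 7.873.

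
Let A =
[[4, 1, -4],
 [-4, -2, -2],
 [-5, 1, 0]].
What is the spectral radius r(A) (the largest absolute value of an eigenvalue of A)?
r(A) ≈ 6.8183

The eigenvalues of A are the roots of its characteristic polynomial. With M = A (coefficients from the trace, the sum of principal 2x2 minors, and det A):
  p(λ) = det(λ I - M) = λ^3 - 2λ^2 - 22λ - 74.
No integer candidate from the rational root theorem (±divisors of 74) is a root, so the roots are irrational. The cubic discriminant is Δ = -164300 < 0, so there is one real root and a complex-conjugate pair. p(6) = -62 and p(7) = 17 have opposite signs, so a root lies in (6, 7); Newton's method refines it to λ ≈ 6.8183. Dividing out (λ - (6.8183)) leaves approximately λ^2 + 4.8183λ + 10.8531. For λ^2 + 4.8183λ + 10.8531 the discriminant is -20.1959. It is negative, so the remaining roots are the complex-conjugate pair λ ≈ -2.4092 ± 2.247i. Their product equals the constant term, so |λ|^2 ≈ 10.8531 and |λ| ≈ 3.2944.
Thus the eigenvalues (to 4 decimals) are 6.8183 (modulus 6.8183); -2.4092 ± 2.247i (modulus 3.2944). The spectral radius is the largest modulus: r(A) ≈ 6.8183. (Cross-check: r(A) ≤ ||A||_2 ≈ 7.7158; equality holds whenever A is normal, though it can also hold for some non-normal A.)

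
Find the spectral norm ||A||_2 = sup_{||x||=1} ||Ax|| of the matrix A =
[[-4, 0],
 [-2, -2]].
||A||_2 = sqrt((24 + sqrt(320))/2) ≈ 4.5765 (= sqrt(largest eigenvalue of A^T A))

||A||_2 = sigma_max(A) = sqrt(lambda_max(A^T A)). Form the symmetric matrix M = A^T A =
[[20, 4],
 [4, 4]].
Its characteristic polynomial (trace, determinant of M give the coefficients) is
  p(λ) = det(λ I - M) = λ^2 - 24λ + 64.
For λ^2 - 24λ + 64 the discriminant is 320. It is nonnegative but not a perfect square, so the roots are real and irrational: λ = (24 ± sqrt(320))/2 ≈ 20.9443, 3.0557.
So the eigenvalues of A^T A are ≈ 3.0557, 20.9443 (all ≥ 0, as they must be for A^T A). The largest is λ_max = (24 + sqrt(320))/2 ≈ 20.9443, hence ||A||_2 = sqrt(λ_max) = sqrt((24 + sqrt(320))/2) ≈ 4.5765.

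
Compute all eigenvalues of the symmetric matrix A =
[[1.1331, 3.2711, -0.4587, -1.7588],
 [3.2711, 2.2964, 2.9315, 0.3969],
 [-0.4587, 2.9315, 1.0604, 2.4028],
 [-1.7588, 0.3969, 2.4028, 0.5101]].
sigma(A) ≈ {-3, -2, 4, 6}

A is real symmetric, so its spectrum consists of real eigenvalues. Expanding the characteristic polynomial of the displayed matrix gives
  det(λ I - A) = p(λ) = λ^4 + (-5)λ^3 + (-20)λ^2 + (60)λ + (143.9965).
Solving p(λ) = 0 yields eigenvalues ≈ -3, -2, 4, 6. (A is shown rounded to 4 decimals, so these recover the underlying integer eigenvalues to within that precision.)
Verification: the trace of A = 5 equals the sum of eigenvalues 5, and det(A) ≈ 143.9965 matches the eigenvalue product 144.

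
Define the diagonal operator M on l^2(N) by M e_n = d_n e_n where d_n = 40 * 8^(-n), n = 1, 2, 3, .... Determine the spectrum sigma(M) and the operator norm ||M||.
sigma(M) = {40 * 8^(-n) : n ≥ 1} ∪ {0}; ||M|| = 5

A bounded diagonal operator on l^2 with diagonal entries d_n has spectrum equal to the closure of {d_n : n ≥ 1}: every d_n is an eigenvalue (with eigenvector e_n), so {d_n} ⊂ sigma(M); the spectrum is closed, so its closure is too; and for lambda not in the closure, (M - lambda I) has bounded inverse (the diagonal entries 1/(d_n - lambda) are bounded). For our sequence d_n = 40 * 8^(-n), n = 1, 2, 3, ...:
  - {d_n} = {40 * 8^(-n) : n ≥ 1}; the only limit point is 0
  - closure = {40 * 8^(-n) : n ≥ 1} ∪ {0}
For the norm: a diagonal operator has ||M|| = sup_n |d_n|. Here d_n = 40 * 8^(-n) is positive and decreasing, so sup_n |d_n| = d_1 = 40/8 = 5. So ||M|| = 5.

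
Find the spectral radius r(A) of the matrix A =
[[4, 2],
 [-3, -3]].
r(A) = 3

The eigenvalues of A are the roots of its characteristic polynomial. With M = A (coefficients from the trace and determinant):
  p(λ) = det(λ I - M) = λ^2 - λ - 6.
For λ^2 - λ - 6 the discriminant is 25. It is a perfect square (5^2), so the roots are rational: λ = (1 ± 5)/2 = 3, -2.
Thus the eigenvalues (to 4 decimals) are 3 (modulus 3); -2 (modulus 2). The spectral radius is the largest modulus: r(A) = 3. (Cross-check: r(A) ≤ ||A||_2 ≈ 6.085; equality holds whenever A is normal, though it can also hold for some non-normal A.)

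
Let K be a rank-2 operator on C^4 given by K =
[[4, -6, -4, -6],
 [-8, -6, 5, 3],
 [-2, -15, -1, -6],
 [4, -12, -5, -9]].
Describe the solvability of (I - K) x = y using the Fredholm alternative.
(I - K) is invertible (det(I - K) = 67 ≠ 0), so for every y in C^4 the equation (I - K) x = y has a unique solution.

K has rank 2 and factors as K = U V^T = u1 v1^T + u2 v2^T with u1 = (0, 3, 3, 1), v1 = (-2, -3, 1, 0), u2 = (-2, 1, -2, -3), v2 = (-2, 3, 2, 3) (multiplying out reproduces the displayed K). The nonzero eigenvalues of U V^T coincide with those of the 2 x 2 matrix G = V^T U = [[v1·u1, v1·u2], [v2·u1, v2·u2]] = [[-6, -1], [18, -6]], and by the Sylvester determinant identity det(I_4 - U V^T) = det(I_2 - V^T U) = det([[7, 1], [-18, 7]]) = (7)(7) - (1)(-18) = 67. (Direct check: I - K =
[[-3, 6, 4, 6],
 [8, 7, -5, -3],
 [2, 15, 2, 6],
 [-4, 12, 5, 10]]
has determinant 67.) The finite-dimensional Fredholm alternative says: either (I - K) is invertible, or ker(I - K) ≠ {0} and then range(I - K) = ker((I - K)^*)^⊥, with dim ker(I - K) = dim ker((I - K)^*). Since det(I - K) ≠ 0, 1 is not an eigenvalue of K and ker(I - K) = {0}, so we are in the first case: for every y there is a unique x = (I - K)^(-1) y. (Explicitly, by the Woodbury identity, (I - U V^T)^(-1) = I + U (I_2 - G)^(-1) V^T.)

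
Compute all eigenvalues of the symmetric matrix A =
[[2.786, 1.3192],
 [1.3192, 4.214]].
sigma(A) ≈ {2, 5}

A is real symmetric, so its spectrum consists of real eigenvalues. Expanding the characteristic polynomial of the displayed matrix gives
  det(λ I - A) = p(λ) = λ^2 + (-7)λ + (10).
Solving p(λ) = 0 yields eigenvalues ≈ 2, 5. (A is shown rounded to 4 decimals, so these recover the underlying integer eigenvalues to within that precision.)
Verification: the trace of A = 7 equals the sum of eigenvalues 7, and det(A) ≈ 9.9999 matches the eigenvalue product 10.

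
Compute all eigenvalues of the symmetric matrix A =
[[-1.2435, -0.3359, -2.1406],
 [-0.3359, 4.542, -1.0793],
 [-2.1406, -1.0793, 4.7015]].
sigma(A) ≈ {-2, 4, 6}

A is real symmetric, so its spectrum consists of real eigenvalues. Expanding the characteristic polynomial of the displayed matrix gives
  det(λ I - A) = p(λ) = λ^3 + (-8)λ^2 + (4)λ + (48).
Solving p(λ) = 0 yields eigenvalues ≈ -2, 4, 6. (A is shown rounded to 4 decimals, so these recover the underlying integer eigenvalues to within that precision.)
Verification: the trace of A = 8 equals the sum of eigenvalues 8, and det(A) ≈ -48.0002 matches the eigenvalue product -48.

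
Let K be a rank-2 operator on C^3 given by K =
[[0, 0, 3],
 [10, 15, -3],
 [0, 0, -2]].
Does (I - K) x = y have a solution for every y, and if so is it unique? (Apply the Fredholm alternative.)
(I - K) is invertible (det(I - K) = -42 ≠ 0), so for every y in C^3 the equation (I - K) x = y has a unique solution.

K has rank 2 and factors as K = U V^T = u1 v1^T + u2 v2^T with u1 = (-3, 3, 2), v1 = (2, 3, -1), u2 = (3, 2, -2), v2 = (2, 3, 0) (multiplying out reproduces the displayed K). The nonzero eigenvalues of U V^T coincide with those of the 2 x 2 matrix G = V^T U = [[v1·u1, v1·u2], [v2·u1, v2·u2]] = [[1, 14], [3, 12]], and by the Sylvester determinant identity det(I_3 - U V^T) = det(I_2 - V^T U) = det([[0, -14], [-3, -11]]) = (0)(-11) - (-14)(-3) = -42. (Direct check: I - K =
[[1, 0, -3],
 [-10, -14, 3],
 [0, 0, 3]]
has determinant -42.) The finite-dimensional Fredholm alternative says: either (I - K) is invertible, or ker(I - K) ≠ {0} and then range(I - K) = ker((I - K)^*)^⊥, with dim ker(I - K) = dim ker((I - K)^*). Since det(I - K) ≠ 0, 1 is not an eigenvalue of K and ker(I - K) = {0}, so we are in the first case: for every y there is a unique x = (I - K)^(-1) y. (Explicitly, by the Woodbury identity, (I - U V^T)^(-1) = I + U (I_2 - G)^(-1) V^T.)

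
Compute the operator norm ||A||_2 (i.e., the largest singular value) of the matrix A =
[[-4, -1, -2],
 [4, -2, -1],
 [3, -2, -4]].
||A||_2 ≈ 6.9715 (= sqrt(largest eigenvalue of A^T A))

||A||_2 = sigma_max(A) = sqrt(lambda_max(A^T A)). Form the symmetric matrix M = A^T A =
[[41, -10, -8],
 [-10, 9, 12],
 [-8, 12, 21]].
Its characteristic polynomial (trace, sum of principal 2x2 minors, determinant of M give the coefficients) is
  p(λ) = det(λ I - M) = λ^3 - 71λ^2 + 1111λ - 1089.
No integer candidate from the rational root theorem (±divisors of 1089) is a root, so the roots are irrational. The cubic discriminant is Δ = 692034816 > 0, so there are three distinct real roots. p(1) = -48 and p(2) = 857 have opposite signs, so a root lies in (1, 2); Newton's method refines it to λ ≈ 1.0496. p(21) = 192 and p(22) = -363 have opposite signs, so a root lies in (21, 22); Newton's method refines it to λ ≈ 21.3487. p(48) = -753 and p(49) = 528 have opposite signs, so a root lies in (48, 49); Newton's method refines it to λ ≈ 48.6018. Check (Vieta): the three roots sum to 71, matching tr M = 71.
So the eigenvalues of A^T A are ≈ 1.0496, 21.3487, 48.6018 (all ≥ 0, as they must be for A^T A). The largest is λ_max ≈ 48.6018, hence ||A||_2 = sqrt(λ_max) ≈ 6.9715.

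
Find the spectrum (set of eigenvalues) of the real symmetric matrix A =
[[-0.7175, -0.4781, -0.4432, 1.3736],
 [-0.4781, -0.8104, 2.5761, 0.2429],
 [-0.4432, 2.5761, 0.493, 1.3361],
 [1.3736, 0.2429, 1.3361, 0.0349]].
sigma(A) ≈ {-3, -2, 1, 3}

A is real symmetric, so its spectrum consists of real eigenvalues. Expanding the characteristic polynomial of the displayed matrix gives
  det(λ I - A) = p(λ) = λ^4 + (1)λ^3 + (-11)λ^2 + (-9)λ + (18).
Solving p(λ) = 0 yields eigenvalues ≈ -3, -2, 1, 3. (A is shown rounded to 4 decimals, so these recover the underlying integer eigenvalues to within that precision.)
Verification: the trace of A = -1 equals the sum of eigenvalues -1, and det(A) ≈ 17.9999 matches the eigenvalue product 18.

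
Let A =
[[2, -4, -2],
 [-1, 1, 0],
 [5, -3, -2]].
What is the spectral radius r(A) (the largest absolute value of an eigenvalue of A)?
r(A) = 2

The eigenvalues of A are the roots of its characteristic polynomial. With M = A (coefficients from the trace, the sum of principal 2x2 minors, and det A):
  p(λ) = det(λ I - M) = λ^3 - λ^2 + 2λ - 8.
By the rational root theorem any rational root is an integer divisor of 8. Testing λ = 2: p(2) = 8 - 4 + 4 - 8 = 0, so λ = 2 is a root. Dividing out (λ - 2) leaves p(λ) = (λ - 2)(λ^2 + λ + 4). For λ^2 + λ + 4 the discriminant is -15. It is negative, so the roots are the complex-conjugate pair λ = -1/2 ± (sqrt(15)/2) i ≈ -0.5 ± 1.9365i. For a conjugate pair the product of the roots equals the constant term, so |λ|^2 = 4 and |λ| = sqrt(4) = 2.
Thus the eigenvalues (to 4 decimals) are -0.5 ± 1.9365i (modulus 2); 2 (modulus 2). The spectral radius is the largest modulus: r(A) = 2. (Cross-check: r(A) ≤ ||A||_2 ≈ 7.724; equality holds whenever A is normal, though it can also hold for some non-normal A.)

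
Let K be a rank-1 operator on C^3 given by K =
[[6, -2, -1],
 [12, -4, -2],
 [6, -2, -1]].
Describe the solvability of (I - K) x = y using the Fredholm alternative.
(I - K) is singular (det(I - K) = 0, i.e. 1 ∈ sigma(K)). (I - K) x = y is solvable iff y ⊥ ker((I - K)^*) = span{(6, -2, -1)}, i.e. iff 6y_1 - 2y_2 - y_3 = 0. When solvable, the solutions are x = y + c·(1, 2, 1), c arbitrary (ker(I - K) = span{(1, 2, 1)}, dimension 1).

K has rank 1, so it is an outer product K = u v^T: every row of K is a multiple of one row vector. Reading off the entries, u = (1, 2, 1) and v = (6, -2, -1) (row i of K equals u_i·v^T). A rank-one matrix u v^T satisfies K u = u (v·u) and kills the (2)-dimensional subspace v^⊥, so its characteristic polynomial is lambda^2 (lambda - v·u) with v·u = tr K = 1. Hence the eigenvalues of I - K are 1 (multiplicity 2) and 1 - (1) = 0, so det(I - K) = 0. (Direct check: I - K =
[[-5, 2, 1],
 [-12, 5, 2],
 [-6, 2, 2]]
has determinant 0.) So 1 is an eigenvalue of K and (I - K) is not invertible. The finite-dimensional Fredholm alternative says: either (I - K) is invertible, or ker(I - K) ≠ {0} and then range(I - K) = ker((I - K)^*)^⊥, with dim ker(I - K) = dim ker((I - K)^*). We are in the second case, so we need both kernels. Kernel of I - K: (I - K) u = u - u (v·u) = u - u = 0, so ker(I - K) = span{u} = span{(1, 2, 1)} (it is exactly 1-dimensional because rank(I - K) = 2). Kernel of the adjoint: K is real, so (I - K)^* = I - K^T = I - v u^T, and (I - v u^T) v = v - v (u·v) = 0; hence ker((I - K)^*) = span{v} = span{(6, -2, -1)}. Therefore (I - K) x = y is solvable iff <y, v> = 0, i.e. iff 6y_1 - 2y_2 - y_3 = 0. When this holds, K y = u (v·y) = 0, so (I - K) y = y and x = y is a particular solution; the full solution set is the line x = y + c·u = y + c·(1, 2, 1), c ∈ C.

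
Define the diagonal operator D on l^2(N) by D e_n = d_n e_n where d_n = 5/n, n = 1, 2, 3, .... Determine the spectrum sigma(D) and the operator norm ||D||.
sigma(D) = {5/n : n ≥ 1} ∪ {0}; ||D|| = 5

A bounded diagonal operator on l^2 with diagonal entries d_n has spectrum equal to the closure of {d_n : n ≥ 1}: every d_n is an eigenvalue (with eigenvector e_n), so {d_n} ⊂ sigma(D); the spectrum is closed, so its closure is too; and for lambda not in the closure, (D - lambda I) has bounded inverse (the diagonal entries 1/(d_n - lambda) are bounded). For our sequence d_n = 5/n, n = 1, 2, 3, ...:
  - {d_n} = {5/n : n ≥ 1}; the only limit point is 0
  - closure = {5/n : n ≥ 1} ∪ {0}
For the norm: a diagonal operator has ||D|| = sup_n |d_n|. Here d_n = 5/n is positive and decreasing, so sup_n |d_n| = d_1 = 5. So ||D|| = 5.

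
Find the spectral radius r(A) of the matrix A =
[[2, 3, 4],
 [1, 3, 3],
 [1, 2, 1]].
r(A) ≈ 6.2182

The eigenvalues of A are the roots of its characteristic polynomial. With M = A (coefficients from the trace, the sum of principal 2x2 minors, and det A):
  p(λ) = det(λ I - M) = λ^3 - 6λ^2 - 2λ + 4.
No integer candidate from the rational root theorem (±divisors of 4) is a root, so the roots are irrational. The cubic discriminant is Δ = 4064 > 0, so there are three distinct real roots. p(-1) = -1 and p(0) = 4 have opposite signs, so a root lies in (-1, 0); Newton's method refines it to λ ≈ -0.9185. p(0) = 4 and p(1) = -3 have opposite signs, so a root lies in (0, 1); Newton's method refines it to λ ≈ 0.7003. p(6) = -8 and p(7) = 39 have opposite signs, so a root lies in (6, 7); Newton's method refines it to λ ≈ 6.2182. Check (Vieta): the three roots sum to 6, matching tr M = 6.
Thus the eigenvalues (to 4 decimals) are -0.9185 (modulus 0.9185); 0.7003 (modulus 0.7003); 6.2182 (modulus 6.2182). The spectral radius is the largest modulus: r(A) ≈ 6.2182. (Cross-check: r(A) ≤ ||A||_2 ≈ 7.2632; equality holds whenever A is normal, though it can also hold for some non-normal A.)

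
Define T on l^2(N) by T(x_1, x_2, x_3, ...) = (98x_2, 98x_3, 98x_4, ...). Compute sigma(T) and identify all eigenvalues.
sigma(T) = closed disk {z in C : |z| ≤ 98}; sigma_p(T) = open disk {z in C : |z| < 98}

Note T = 98·V where V is the unit left shift (V x)_k = x_{k+1}; so sigma(T) = 98·sigma(V) and ||T|| = 98||V||. ||T x||^2 = 9604sum_{k≥2} |x_k|^2 ≤ 9604||x||^2, with equality on {x : x_1 = 0}, so ||T|| = 98. For any lambda with |lambda| < 98, set r = lambda/98 (|r| < 1); the vector x = (1, r, r^2, ...) is in l^2 and satisfies T x = 98(r, r^2, ...) = lambda x, so lambda is an eigenvalue. On the boundary |lambda| = 98 the geometric series diverges, so no l^2 eigenvector exists, but these lambda lie in the approximate point spectrum. Hence sigma(T) is the closed disk of radius 98 and sigma_p(T) is the open disk.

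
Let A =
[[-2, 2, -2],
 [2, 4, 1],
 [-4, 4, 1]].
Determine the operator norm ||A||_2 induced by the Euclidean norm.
||A||_2 ≈ 6.6004 (= sqrt(largest eigenvalue of A^T A))

||A||_2 = sigma_max(A) = sqrt(lambda_max(A^T A)). Form the symmetric matrix M = A^T A =
[[24, -12, 2],
 [-12, 36, 4],
 [2, 4, 6]].
Its characteristic polynomial (trace, sum of principal 2x2 minors, determinant of M give the coefficients) is
  p(λ) = det(λ I - M) = λ^3 - 66λ^2 + 1060λ - 3600.
No integer candidate from the rational root theorem (±divisors of 3600) is a root, so the roots are irrational. The cubic discriminant is Δ = 173883200 > 0, so there are three distinct real roots. p(4) = -352 and p(5) = 175 have opposite signs, so a root lies in (4, 5); Newton's method refines it to λ ≈ 4.6452. p(17) = 259 and p(18) = -72 have opposite signs, so a root lies in (17, 18); Newton's method refines it to λ ≈ 17.7891. p(43) = -547 and p(44) = 448 have opposite signs, so a root lies in (43, 44); Newton's method refines it to λ ≈ 43.5657. Check (Vieta): the three roots sum to 66, matching tr M = 66.
So the eigenvalues of A^T A are ≈ 4.6452, 17.7891, 43.5657 (all ≥ 0, as they must be for A^T A). The largest is λ_max ≈ 43.5657, hence ||A||_2 = sqrt(λ_max) ≈ 6.6004.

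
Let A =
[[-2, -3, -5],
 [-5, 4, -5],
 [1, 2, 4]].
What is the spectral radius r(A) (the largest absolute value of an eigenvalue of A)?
r(A) = (3 + sqrt(45))/2 ≈ 4.8541

The eigenvalues of A are the roots of its characteristic polynomial. With M = A (coefficients from the trace, the sum of principal 2x2 minors, and det A):
  p(λ) = det(λ I - M) = λ^3 - 6λ^2 + 27.
By the rational root theorem any rational root is an integer divisor of 27. Testing λ = 3: p(3) = 27 - 54 + 0 + 27 = 0, so λ = 3 is a root. Dividing out (λ - 3) leaves p(λ) = (λ - 3)(λ^2 - 3λ - 9). For λ^2 - 3λ - 9 the discriminant is 45. It is nonnegative but not a perfect square, so the roots are real and irrational: λ = (3 ± sqrt(45))/2 ≈ 4.8541, -1.8541.
Thus the eigenvalues (to 4 decimals) are 4.8541 (modulus 4.8541); -1.8541 (modulus 1.8541); 3 (modulus 3). The spectral radius is the largest modulus: r(A) = (3 + sqrt(45))/2 ≈ 4.8541. (Cross-check: r(A) ≤ ||A||_2 ≈ 9.5504; equality holds whenever A is normal, though it can also hold for some non-normal A.)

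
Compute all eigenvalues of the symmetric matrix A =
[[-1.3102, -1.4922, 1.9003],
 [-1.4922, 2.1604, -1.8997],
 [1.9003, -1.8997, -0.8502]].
sigma(A) ≈ {-3, -1, 4}

A is real symmetric, so its spectrum consists of real eigenvalues. Expanding the characteristic polynomial of the displayed matrix gives
  det(λ I - A) = p(λ) = λ^3 + (0)λ^2 + (-13)λ + (-12).
Solving p(λ) = 0 yields eigenvalues ≈ -3, -1, 4. (A is shown rounded to 4 decimals, so these recover the underlying integer eigenvalues to within that precision.)
Verification: the trace of A = 0 equals the sum of eigenvalues 0, and det(A) ≈ 12.0002 matches the eigenvalue product 12.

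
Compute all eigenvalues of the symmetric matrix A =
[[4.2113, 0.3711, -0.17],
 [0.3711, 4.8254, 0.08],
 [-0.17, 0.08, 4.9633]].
sigma(A) ≈ {4, 5} (5 with multiplicity 2)

A is real symmetric, so its spectrum consists of real eigenvalues. Expanding the characteristic polynomial of the displayed matrix gives
  det(λ I - A) = p(λ) = λ^3 + (-14)λ^2 + (65)λ + (-100).
Solving p(λ) = 0 yields eigenvalues ≈ 4, 5, 5. (A is shown rounded to 4 decimals, so these recover the underlying integer eigenvalues to within that precision.)
Verification: the trace of A = 14 equals the sum of eigenvalues 14, and det(A) ≈ 100.0002 matches the eigenvalue product 100.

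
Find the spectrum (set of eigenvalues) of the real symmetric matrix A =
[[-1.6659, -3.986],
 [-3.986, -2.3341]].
sigma(A) ≈ {-6, 2}

A is real symmetric, so its spectrum consists of real eigenvalues. Expanding the characteristic polynomial of the displayed matrix gives
  det(λ I - A) = p(λ) = λ^2 + (4)λ + (-12).
Solving p(λ) = 0 yields eigenvalues ≈ -6, 2. (A is shown rounded to 4 decimals, so these recover the underlying integer eigenvalues to within that precision.)
Verification: the trace of A = -4 equals the sum of eigenvalues -4, and det(A) ≈ -11.9998 matches the eigenvalue product -12.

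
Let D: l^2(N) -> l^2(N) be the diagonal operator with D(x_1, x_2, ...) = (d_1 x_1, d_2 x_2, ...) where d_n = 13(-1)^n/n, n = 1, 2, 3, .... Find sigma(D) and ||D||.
sigma(D) = {13(-1)^n/n : n ≥ 1} ∪ {0}; ||D|| = 13

A bounded diagonal operator on l^2 with diagonal entries d_n has spectrum equal to the closure of {d_n : n ≥ 1}: every d_n is an eigenvalue (with eigenvector e_n), so {d_n} ⊂ sigma(D); the spectrum is closed, so its closure is too; and for lambda not in the closure, (D - lambda I) has bounded inverse (the diagonal entries 1/(d_n - lambda) are bounded). For our sequence d_n = 13(-1)^n/n, n = 1, 2, 3, ...:
  - {d_n} = {13(-1)^n/n : n ≥ 1}; the only limit point is 0
  - closure = {13(-1)^n/n : n ≥ 1} ∪ {0}
For the norm: a diagonal operator has ||D|| = sup_n |d_n|. Here |d_n| = 13/n is decreasing, so sup_n |d_n| = |d_1| = 13. So ||D|| = 13.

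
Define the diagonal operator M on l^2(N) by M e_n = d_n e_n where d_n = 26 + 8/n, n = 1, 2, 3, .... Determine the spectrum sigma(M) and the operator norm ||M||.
sigma(M) = {26 + 8/n : n ≥ 1} ∪ {26}; ||M|| = 34

A bounded diagonal operator on l^2 with diagonal entries d_n has spectrum equal to the closure of {d_n : n ≥ 1}: every d_n is an eigenvalue (with eigenvector e_n), so {d_n} ⊂ sigma(M); the spectrum is closed, so its closure is too; and for lambda not in the closure, (M - lambda I) has bounded inverse (the diagonal entries 1/(d_n - lambda) are bounded). For our sequence d_n = 26 + 8/n, n = 1, 2, 3, ...:
  - {d_n} = {26 + 8/n : n ≥ 1}; the only limit point is 26
  - closure = {26 + 8/n : n ≥ 1} ∪ {26}
For the norm: a diagonal operator has ||M|| = sup_n |d_n|. Here d_n = 26 + 8/n is positive and decreasing, so sup_n |d_n| = d_1 = 26 + 8 = 34. So ||M|| = 34.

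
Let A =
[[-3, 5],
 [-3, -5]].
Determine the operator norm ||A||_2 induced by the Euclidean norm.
||A||_2 = sqrt(50) ≈ 7.0711 (= sqrt(largest eigenvalue of A^T A))

||A||_2 = sigma_max(A) = sqrt(lambda_max(A^T A)). Form the symmetric matrix M = A^T A =
[[18, 0],
 [0, 50]].
Its characteristic polynomial (trace, determinant of M give the coefficients) is
  p(λ) = det(λ I - M) = λ^2 - 68λ + 900.
For λ^2 - 68λ + 900 the discriminant is 1024. It is a perfect square (32^2), so the roots are rational: λ = (68 ± 32)/2 = 50, 18.
So the eigenvalues of A^T A are ≈ 18, 50 (all ≥ 0, as they must be for A^T A). The largest is λ_max = 50, hence ||A||_2 = sqrt(λ_max) = sqrt(50) ≈ 7.0711.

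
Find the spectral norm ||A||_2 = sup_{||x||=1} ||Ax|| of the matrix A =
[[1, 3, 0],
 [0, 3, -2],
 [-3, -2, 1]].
||A||_2 ≈ 5.452 (= sqrt(largest eigenvalue of A^T A))

||A||_2 = sigma_max(A) = sqrt(lambda_max(A^T A)). Form the symmetric matrix M = A^T A =
[[10, 9, -3],
 [9, 22, -8],
 [-3, -8, 5]].
Its characteristic polynomial (trace, sum of principal 2x2 minors, determinant of M give the coefficients) is
  p(λ) = det(λ I - M) = λ^3 - 37λ^2 + 226λ - 289.
No integer candidate from the rational root theorem (±divisors of 289) is a root, so the roots are irrational. The cubic discriminant is Δ = 6439529 > 0, so there are three distinct real roots. p(1) = -99 and p(2) = 23 have opposite signs, so a root lies in (1, 2); Newton's method refines it to λ ≈ 1.7638. p(5) = 41 and p(6) = -49 have opposite signs, so a root lies in (5, 6); Newton's method refines it to λ ≈ 5.5124. p(29) = -463 and p(30) = 191 have opposite signs, so a root lies in (29, 30); Newton's method refines it to λ ≈ 29.7238. Check (Vieta): the three roots sum to 37, matching tr M = 37.
So the eigenvalues of A^T A are ≈ 1.7638, 5.5124, 29.7238 (all ≥ 0, as they must be for A^T A). The largest is λ_max ≈ 29.7238, hence ||A||_2 = sqrt(λ_max) ≈ 5.452.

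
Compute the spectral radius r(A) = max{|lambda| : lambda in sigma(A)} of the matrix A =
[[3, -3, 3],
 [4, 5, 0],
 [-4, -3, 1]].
r(A) ≈ 6.0281

The eigenvalues of A are the roots of its characteristic polynomial. With M = A (coefficients from the trace, the sum of principal 2x2 minors, and det A):
  p(λ) = det(λ I - M) = λ^3 - 9λ^2 + 47λ - 51.
No integer candidate from the rational root theorem (±divisors of 51) is a root, so the roots are irrational. The cubic discriminant is Δ = -66992 < 0, so there is one real root and a complex-conjugate pair. p(1) = -12 and p(2) = 15 have opposite signs, so a root lies in (1, 2); Newton's method refines it to λ ≈ 1.4035. Dividing out (λ - (1.4035)) leaves approximately λ^2 - 7.5965λ + 36.3385. For λ^2 - 7.5965λ + 36.3385 the discriminant is -87.6467. It is negative, so the remaining roots are the complex-conjugate pair λ ≈ 3.7983 ± 4.681i. Their product equals the constant term, so |λ|^2 ≈ 36.3385 and |λ| ≈ 6.0281.
Thus the eigenvalues (to 4 decimals) are 1.4035 (modulus 1.4035); 3.7983 ± 4.681i (modulus 6.0281). The spectral radius is the largest modulus: r(A) ≈ 6.0281. (Cross-check: r(A) ≤ ||A||_2 ≈ 8.0956; equality holds whenever A is normal, though it can also hold for some non-normal A.)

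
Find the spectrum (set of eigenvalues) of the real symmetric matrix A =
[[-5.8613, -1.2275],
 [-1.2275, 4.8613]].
sigma(A) ≈ {-6, 5}

A is real symmetric, so its spectrum consists of real eigenvalues. Expanding the characteristic polynomial of the displayed matrix gives
  det(λ I - A) = p(λ) = λ^2 + (1)λ + (-30).
Solving p(λ) = 0 yields eigenvalues ≈ -6, 5. (A is shown rounded to 4 decimals, so these recover the underlying integer eigenvalues to within that precision.)
Verification: the trace of A = -1 equals the sum of eigenvalues -1, and det(A) ≈ -30.0003 matches the eigenvalue product -30.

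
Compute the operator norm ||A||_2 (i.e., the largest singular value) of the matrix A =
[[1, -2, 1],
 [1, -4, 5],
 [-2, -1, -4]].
||A||_2 ≈ 7.5052 (= sqrt(largest eigenvalue of A^T A))

||A||_2 = sigma_max(A) = sqrt(lambda_max(A^T A)). Form the symmetric matrix M = A^T A =
[[6, -4, 14],
 [-4, 21, -18],
 [14, -18, 42]].
Its characteristic polynomial (trace, sum of principal 2x2 minors, determinant of M give the coefficients) is
  p(λ) = det(λ I - M) = λ^3 - 69λ^2 + 724λ - 576.
No integer candidate from the rational root theorem (±divisors of 576) is a root, so the roots are irrational. The cubic discriminant is Δ = 729689360 > 0, so there are three distinct real roots. p(0) = -576 and p(1) = 80 have opposite signs, so a root lies in (0, 1); Newton's method refines it to λ ≈ 0.8662. p(11) = 370 and p(12) = -96 have opposite signs, so a root lies in (11, 12); Newton's method refines it to λ ≈ 11.8055. p(56) = -800 and p(57) = 1704 have opposite signs, so a root lies in (56, 57); Newton's method refines it to λ ≈ 56.3283. Check (Vieta): the three roots sum to 69, matching tr M = 69.
So the eigenvalues of A^T A are ≈ 0.8662, 11.8055, 56.3283 (all ≥ 0, as they must be for A^T A). The largest is λ_max ≈ 56.3283, hence ||A||_2 = sqrt(λ_max) ≈ 7.5052.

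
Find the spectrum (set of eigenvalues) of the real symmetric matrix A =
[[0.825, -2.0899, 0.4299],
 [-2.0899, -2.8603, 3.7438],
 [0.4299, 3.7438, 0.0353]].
sigma(A) ≈ {-6, 1, 3}

A is real symmetric, so its spectrum consists of real eigenvalues. Expanding the characteristic polynomial of the displayed matrix gives
  det(λ I - A) = p(λ) = λ^3 + (2)λ^2 + (-21)λ + (18).
Solving p(λ) = 0 yields eigenvalues ≈ -6, 1, 3. (A is shown rounded to 4 decimals, so these recover the underlying integer eigenvalues to within that precision.)
Verification: the trace of A = -2 equals the sum of eigenvalues -2, and det(A) ≈ -17.9993 matches the eigenvalue product -18.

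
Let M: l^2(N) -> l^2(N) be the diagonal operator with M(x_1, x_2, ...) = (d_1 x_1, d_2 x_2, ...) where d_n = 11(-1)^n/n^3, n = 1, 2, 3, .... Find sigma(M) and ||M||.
sigma(M) = {11(-1)^n/n^3 : n ≥ 1} ∪ {0}; ||M|| = 11

A bounded diagonal operator on l^2 with diagonal entries d_n has spectrum equal to the closure of {d_n : n ≥ 1}: every d_n is an eigenvalue (with eigenvector e_n), so {d_n} ⊂ sigma(M); the spectrum is closed, so its closure is too; and for lambda not in the closure, (M - lambda I) has bounded inverse (the diagonal entries 1/(d_n - lambda) are bounded). For our sequence d_n = 11(-1)^n/n^3, n = 1, 2, 3, ...:
  - {d_n} = {11(-1)^n/n^3 : n ≥ 1}; the only limit point is 0
  - closure = {11(-1)^n/n^3 : n ≥ 1} ∪ {0}
For the norm: a diagonal operator has ||M|| = sup_n |d_n|. Here |d_n| = 11/n^3 is decreasing, so sup_n |d_n| = |d_1| = 11. So ||M|| = 11.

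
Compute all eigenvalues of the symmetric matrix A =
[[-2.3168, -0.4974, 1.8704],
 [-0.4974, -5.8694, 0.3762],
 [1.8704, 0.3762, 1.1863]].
sigma(A) ≈ {-6, -3, 2}

A is real symmetric, so its spectrum consists of real eigenvalues. Expanding the characteristic polynomial of the displayed matrix gives
  det(λ I - A) = p(λ) = λ^3 + (7)λ^2 + (0)λ + (-36).
Solving p(λ) = 0 yields eigenvalues ≈ -6, -3, 2. (A is shown rounded to 4 decimals, so these recover the underlying integer eigenvalues to within that precision.)
Verification: the trace of A = -7 equals the sum of eigenvalues -7, and det(A) ≈ 35.9995 matches the eigenvalue product 36.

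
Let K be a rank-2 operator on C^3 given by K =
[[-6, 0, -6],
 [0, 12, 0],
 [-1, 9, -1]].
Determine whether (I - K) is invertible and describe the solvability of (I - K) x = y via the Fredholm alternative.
(I - K) is invertible (det(I - K) = -88 ≠ 0), so for every y in C^3 the equation (I - K) x = y has a unique solution.

K has rank 2 and factors as K = U V^T = u1 v1^T + u2 v2^T with u1 = (-3, -2, -2), v1 = (1, -3, 1), u2 = (-3, 2, 1), v2 = (1, 3, 1) (multiplying out reproduces the displayed K). The nonzero eigenvalues of U V^T coincide with those of the 2 x 2 matrix G = V^T U = [[v1·u1, v1·u2], [v2·u1, v2·u2]] = [[1, -8], [-11, 4]], and by the Sylvester determinant identity det(I_3 - U V^T) = det(I_2 - V^T U) = det([[0, 8], [11, -3]]) = (0)(-3) - (8)(11) = -88. (Direct check: I - K =
[[7, 0, 6],
 [0, -11, 0],
 [1, -9, 2]]
has determinant -88.) The finite-dimensional Fredholm alternative says: either (I - K) is invertible, or ker(I - K) ≠ {0} and then range(I - K) = ker((I - K)^*)^⊥, with dim ker(I - K) = dim ker((I - K)^*). Since det(I - K) ≠ 0, 1 is not an eigenvalue of K and ker(I - K) = {0}, so we are in the first case: for every y there is a unique x = (I - K)^(-1) y. (Explicitly, by the Woodbury identity, (I - U V^T)^(-1) = I + U (I_2 - G)^(-1) V^T.)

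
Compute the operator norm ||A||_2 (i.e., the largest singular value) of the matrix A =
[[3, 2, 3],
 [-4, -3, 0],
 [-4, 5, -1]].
||A||_2 ≈ 6.7843 (= sqrt(largest eigenvalue of A^T A))

||A||_2 = sigma_max(A) = sqrt(lambda_max(A^T A)). Form the symmetric matrix M = A^T A =
[[41, -2, 13],
 [-2, 38, 1],
 [13, 1, 10]].
Its characteristic polynomial (trace, sum of principal 2x2 minors, determinant of M give the coefficients) is
  p(λ) = det(λ I - M) = λ^3 - 89λ^2 + 2174λ - 9025.
No integer candidate from the rational root theorem (±divisors of 9025) is a root, so the roots are irrational. The cubic discriminant is Δ = 120389025 > 0, so there are three distinct real roots. p(5) = -255 and p(6) = 1031 have opposite signs, so a root lies in (5, 6); Newton's method refines it to λ ≈ 5.1896. p(37) = 225 and p(38) = -57 have opposite signs, so a root lies in (37, 38); Newton's method refines it to λ ≈ 37.7836. p(46) = -9 and p(47) = 375 have opposite signs, so a root lies in (46, 47); Newton's method refines it to λ ≈ 46.0268. Check (Vieta): the three roots sum to 89, matching tr M = 89.
So the eigenvalues of A^T A are ≈ 5.1896, 37.7836, 46.0268 (all ≥ 0, as they must be for A^T A). The largest is λ_max ≈ 46.0268, hence ||A||_2 = sqrt(λ_max) ≈ 6.7843.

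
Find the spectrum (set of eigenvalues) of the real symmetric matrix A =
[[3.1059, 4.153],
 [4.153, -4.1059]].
sigma(A) ≈ {-6, 5}

A is real symmetric, so its spectrum consists of real eigenvalues. Expanding the characteristic polynomial of the displayed matrix gives
  det(λ I - A) = p(λ) = λ^2 + (1)λ + (-30).
Solving p(λ) = 0 yields eigenvalues ≈ -6, 5. (A is shown rounded to 4 decimals, so these recover the underlying integer eigenvalues to within that precision.)
Verification: the trace of A = -1 equals the sum of eigenvalues -1, and det(A) ≈ -29.9999 matches the eigenvalue product -30.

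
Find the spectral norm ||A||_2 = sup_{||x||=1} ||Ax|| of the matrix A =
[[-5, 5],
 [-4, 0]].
||A||_2 = sqrt((66 + sqrt(2756))/2) ≈ 7.6973 (= sqrt(largest eigenvalue of A^T A))

||A||_2 = sigma_max(A) = sqrt(lambda_max(A^T A)). Form the symmetric matrix M = A^T A =
[[41, -25],
 [-25, 25]].
Its characteristic polynomial (trace, determinant of M give the coefficients) is
  p(λ) = det(λ I - M) = λ^2 - 66λ + 400.
For λ^2 - 66λ + 400 the discriminant is 2756. It is nonnegative but not a perfect square, so the roots are real and irrational: λ = (66 ± sqrt(2756))/2 ≈ 59.2488, 6.7512.
So the eigenvalues of A^T A are ≈ 6.7512, 59.2488 (all ≥ 0, as they must be for A^T A). The largest is λ_max = (66 + sqrt(2756))/2 ≈ 59.2488, hence ||A||_2 = sqrt(λ_max) = sqrt((66 + sqrt(2756))/2) ≈ 7.6973.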